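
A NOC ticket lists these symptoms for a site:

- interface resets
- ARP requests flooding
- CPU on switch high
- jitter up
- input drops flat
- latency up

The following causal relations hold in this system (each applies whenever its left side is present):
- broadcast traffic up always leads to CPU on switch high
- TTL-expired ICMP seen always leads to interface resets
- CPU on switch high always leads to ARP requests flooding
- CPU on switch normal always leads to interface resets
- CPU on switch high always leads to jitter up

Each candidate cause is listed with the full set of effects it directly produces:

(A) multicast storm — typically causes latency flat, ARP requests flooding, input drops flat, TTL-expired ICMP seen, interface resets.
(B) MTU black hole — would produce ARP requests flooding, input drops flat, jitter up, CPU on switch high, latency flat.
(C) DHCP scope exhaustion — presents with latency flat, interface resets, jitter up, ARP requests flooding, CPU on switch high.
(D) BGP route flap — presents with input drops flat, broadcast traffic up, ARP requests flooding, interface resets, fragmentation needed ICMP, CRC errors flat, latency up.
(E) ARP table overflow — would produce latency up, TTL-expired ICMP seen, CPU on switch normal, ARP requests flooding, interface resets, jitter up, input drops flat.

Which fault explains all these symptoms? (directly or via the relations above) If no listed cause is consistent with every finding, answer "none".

D

Testing each hypothesis:
(A) multicast storm — fails on CPU on switch high, jitter up, latency up (predicts latency flat, not latency up)
(B) MTU black hole — interface resets NO; ARP requests flooding yes; CPU on switch high yes; jitter up yes; input drops flat yes; latency up NO
(C) DHCP scope exhaustion — interface resets yes; ARP requests flooding yes; CPU on switch high yes; jitter up yes; input drops flat NO; latency up NO
(D) BGP route flap — accounts for every observation (CPU on switch high through broadcast traffic up → CPU on switch high)
(E) ARP table overflow — interface resets yes; ARP requests flooding yes; CPU on switch high NO; jitter up yes; input drops flat yes; latency up yes
(D) alone accounts for all the evidence.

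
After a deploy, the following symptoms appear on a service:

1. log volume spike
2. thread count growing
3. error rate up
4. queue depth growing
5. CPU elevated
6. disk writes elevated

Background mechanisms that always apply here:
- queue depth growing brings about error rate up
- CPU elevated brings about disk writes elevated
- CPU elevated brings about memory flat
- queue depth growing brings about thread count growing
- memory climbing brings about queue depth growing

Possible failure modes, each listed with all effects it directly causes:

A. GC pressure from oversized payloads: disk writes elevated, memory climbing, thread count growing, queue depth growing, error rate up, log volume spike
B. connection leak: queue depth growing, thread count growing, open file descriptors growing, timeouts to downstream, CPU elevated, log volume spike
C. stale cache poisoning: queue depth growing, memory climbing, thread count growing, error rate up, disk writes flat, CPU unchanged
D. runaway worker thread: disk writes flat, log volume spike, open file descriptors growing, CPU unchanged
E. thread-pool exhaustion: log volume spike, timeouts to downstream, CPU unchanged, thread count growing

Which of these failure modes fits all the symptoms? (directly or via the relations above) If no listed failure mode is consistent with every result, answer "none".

B

For each candidate, compare predicted effects to what was observed:
(A) GC pressure from oversized payloads — does not account for CPU elevated
(B) connection leak — accounts for every observation (error rate up via queue depth growing → error rate up)
(C) stale cache poisoning — fails on log volume spike, CPU elevated, disk writes elevated (predicts CPU unchanged, not CPU elevated; predicts disk writes flat, not disk writes elevated)
(D) runaway worker thread — fails on thread count growing, error rate up, queue depth growing, CPU elevated, disk writes elevated (predicts CPU unchanged, not CPU elevated; predicts disk writes flat, not disk writes elevated)
(E) thread-pool exhaustion — log volume spike +; thread count growing +; error rate up -; queue depth growing -; CPU elevated -; disk writes elevated -
(B) alone accounts for all the evidence.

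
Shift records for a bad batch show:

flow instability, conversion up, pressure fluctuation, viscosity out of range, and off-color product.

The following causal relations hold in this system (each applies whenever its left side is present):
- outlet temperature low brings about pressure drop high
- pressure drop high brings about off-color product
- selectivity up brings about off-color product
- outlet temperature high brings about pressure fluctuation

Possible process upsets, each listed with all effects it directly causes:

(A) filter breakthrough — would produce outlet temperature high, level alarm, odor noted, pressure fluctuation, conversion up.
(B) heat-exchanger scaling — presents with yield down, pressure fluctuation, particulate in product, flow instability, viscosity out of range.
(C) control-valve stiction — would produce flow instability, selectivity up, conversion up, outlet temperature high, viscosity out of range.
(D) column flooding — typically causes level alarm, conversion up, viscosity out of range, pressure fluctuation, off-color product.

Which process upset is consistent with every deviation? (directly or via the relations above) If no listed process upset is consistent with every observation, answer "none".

C

Per-candidate check:
(A) filter breakthrough — flow instability miss; conversion up match; pressure fluctuation match; viscosity out of range miss; off-color product miss
(B) heat-exchanger scaling — flow instability match; conversion up miss; pressure fluctuation match; viscosity out of range match; off-color product miss
(C) control-valve stiction — accounts for every observation (pressure fluctuation through outlet temperature high → pressure fluctuation)
(D) column flooding — does not account for flow instability
(C) is the only candidate with no mismatches.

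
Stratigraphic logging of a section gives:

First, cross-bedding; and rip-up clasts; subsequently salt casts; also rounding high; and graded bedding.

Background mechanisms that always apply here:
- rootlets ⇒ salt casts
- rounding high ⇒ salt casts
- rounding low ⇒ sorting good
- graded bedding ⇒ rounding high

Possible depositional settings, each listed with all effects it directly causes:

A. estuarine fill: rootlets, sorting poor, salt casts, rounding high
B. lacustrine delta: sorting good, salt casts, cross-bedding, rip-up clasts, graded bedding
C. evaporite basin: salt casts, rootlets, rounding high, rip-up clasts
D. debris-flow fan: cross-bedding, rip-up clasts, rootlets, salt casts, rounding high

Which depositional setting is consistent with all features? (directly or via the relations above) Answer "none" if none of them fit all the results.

B

Testing each hypothesis:
(A) estuarine fill — cross-bedding NO; rip-up clasts NO; salt casts yes; rounding high yes; graded bedding NO
(B) lacustrine delta — accounts for every observation (rounding high by graded bedding → rounding high)
(C) evaporite basin — does not account for cross-bedding, graded bedding
(D) debris-flow fan — does not account for graded bedding
Only (B) is consistent with every observation.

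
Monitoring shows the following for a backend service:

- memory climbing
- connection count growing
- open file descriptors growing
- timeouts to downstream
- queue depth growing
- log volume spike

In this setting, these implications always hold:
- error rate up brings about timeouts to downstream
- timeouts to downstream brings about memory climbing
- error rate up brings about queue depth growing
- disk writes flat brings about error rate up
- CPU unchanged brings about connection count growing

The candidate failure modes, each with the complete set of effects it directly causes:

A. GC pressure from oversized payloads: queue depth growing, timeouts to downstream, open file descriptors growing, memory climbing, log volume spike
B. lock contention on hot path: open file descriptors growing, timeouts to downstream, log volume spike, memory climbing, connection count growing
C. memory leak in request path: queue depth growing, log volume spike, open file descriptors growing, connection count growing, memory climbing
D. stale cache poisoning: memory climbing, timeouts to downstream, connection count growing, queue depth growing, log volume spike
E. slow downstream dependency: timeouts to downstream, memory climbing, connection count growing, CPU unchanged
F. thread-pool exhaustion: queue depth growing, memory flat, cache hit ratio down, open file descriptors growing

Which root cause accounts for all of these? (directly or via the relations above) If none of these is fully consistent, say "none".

none

Per-candidate check:
(A) GC pressure from oversized payloads — does not account for connection count growing
(B) lock contention on hot path — memory climbing +; connection count growing +; open file descriptors growing +; timeouts to downstream +; queue depth growing -; log volume spike +
(C) memory leak in request path — memory climbing +; connection count growing +; open file descriptors growing +; timeouts to downstream -; queue depth growing +; log volume spike +
(D) stale cache poisoning — does not account for open file descriptors growing
(E) slow downstream dependency — memory climbing +; connection count growing +; open file descriptors growing -; timeouts to downstream +; queue depth growing -; log volume spike -
(F) thread-pool exhaustion — fails on memory climbing, connection count growing, timeouts to downstream, log volume spike (predicts memory flat, not memory climbing)
No candidate is consistent with all observations.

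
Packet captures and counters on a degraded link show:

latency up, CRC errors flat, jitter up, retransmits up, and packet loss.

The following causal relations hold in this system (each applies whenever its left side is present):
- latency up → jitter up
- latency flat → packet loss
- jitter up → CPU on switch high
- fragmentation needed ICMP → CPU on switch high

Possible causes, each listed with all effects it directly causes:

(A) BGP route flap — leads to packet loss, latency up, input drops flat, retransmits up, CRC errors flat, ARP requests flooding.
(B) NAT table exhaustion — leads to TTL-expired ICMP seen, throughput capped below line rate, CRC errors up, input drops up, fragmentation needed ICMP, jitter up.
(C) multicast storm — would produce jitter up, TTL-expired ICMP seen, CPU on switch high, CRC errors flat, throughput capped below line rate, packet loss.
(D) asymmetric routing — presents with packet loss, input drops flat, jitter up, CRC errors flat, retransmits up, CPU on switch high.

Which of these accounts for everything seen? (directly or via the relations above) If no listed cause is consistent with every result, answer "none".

A

For each candidate, compare predicted effects to what was observed:
(A) BGP route flap — accounts for every observation (jitter up by latency up → jitter up)
(B) NAT table exhaustion — latency up NO; CRC errors flat NO; jitter up yes; retransmits up NO; packet loss NO
(C) multicast storm — does not account for latency up, retransmits up
(D) asymmetric routing — latency up NO; CRC errors flat yes; jitter up yes; retransmits up yes; packet loss yes
(A) alone accounts for all the evidence.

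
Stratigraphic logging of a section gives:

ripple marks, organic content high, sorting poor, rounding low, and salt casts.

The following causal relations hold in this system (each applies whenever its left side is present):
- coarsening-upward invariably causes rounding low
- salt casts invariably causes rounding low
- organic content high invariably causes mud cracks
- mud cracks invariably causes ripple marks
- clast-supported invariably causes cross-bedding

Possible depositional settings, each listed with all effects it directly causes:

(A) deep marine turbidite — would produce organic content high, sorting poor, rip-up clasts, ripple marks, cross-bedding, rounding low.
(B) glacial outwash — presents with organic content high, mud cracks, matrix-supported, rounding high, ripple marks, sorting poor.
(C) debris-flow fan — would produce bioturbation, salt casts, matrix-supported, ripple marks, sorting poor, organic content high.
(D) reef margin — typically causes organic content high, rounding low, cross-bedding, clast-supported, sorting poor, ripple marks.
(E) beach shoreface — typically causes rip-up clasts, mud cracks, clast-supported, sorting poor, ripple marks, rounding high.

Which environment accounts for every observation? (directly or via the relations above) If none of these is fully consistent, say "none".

Testing each hypothesis:
(A) deep marine turbidite — ripple marks match; organic content high match; sorting poor match; rounding low match; salt casts miss
(B) glacial outwash — ripple marks match; organic content high match; sorting poor match; rounding low miss; salt casts miss
(C) debris-flow fan — accounts for every observation (rounding low through salt casts → rounding low)
(D) reef margin — ripple marks match; organic content high match; sorting poor match; rounding low match; salt casts miss
(E) beach shoreface — ripple marks match; organic content high miss; sorting poor match; rounding low miss; salt casts miss
(C) alone accounts for all the evidence.

C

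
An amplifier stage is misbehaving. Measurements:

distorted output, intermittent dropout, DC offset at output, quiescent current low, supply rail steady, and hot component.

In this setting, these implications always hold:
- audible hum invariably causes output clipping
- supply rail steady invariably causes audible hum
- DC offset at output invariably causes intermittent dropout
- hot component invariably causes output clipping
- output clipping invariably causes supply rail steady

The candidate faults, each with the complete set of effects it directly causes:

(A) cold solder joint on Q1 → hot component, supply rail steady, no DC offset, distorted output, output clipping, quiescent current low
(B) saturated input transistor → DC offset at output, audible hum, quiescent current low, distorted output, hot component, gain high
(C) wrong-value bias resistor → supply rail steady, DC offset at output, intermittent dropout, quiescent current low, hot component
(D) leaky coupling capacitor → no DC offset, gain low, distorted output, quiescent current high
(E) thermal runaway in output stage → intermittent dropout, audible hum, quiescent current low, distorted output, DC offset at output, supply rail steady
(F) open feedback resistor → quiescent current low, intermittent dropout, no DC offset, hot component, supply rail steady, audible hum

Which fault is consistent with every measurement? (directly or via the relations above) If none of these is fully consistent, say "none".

Testing each hypothesis:
(A) cold solder joint on Q1 — distorted output ✓; intermittent dropout ✗; DC offset at output ✗; quiescent current low ✓; supply rail steady ✓; hot component ✓
(B) saturated input transistor — accounts for every observation (intermittent dropout through DC offset at output → intermittent dropout)
(C) wrong-value bias resistor — does not account for distorted output
(D) leaky coupling capacitor — distorted output ✓; intermittent dropout ✗; DC offset at output ✗; quiescent current low ✗; supply rail steady ✗; hot component ✗
(E) thermal runaway in output stage — distorted output ✓; intermittent dropout ✓; DC offset at output ✓; quiescent current low ✓; supply rail steady ✓; hot component ✗
(F) open feedback resistor — distorted output ✗; intermittent dropout ✓; DC offset at output ✗; quiescent current low ✓; supply rail steady ✓; hot component ✓
Only (B) is consistent with every observation.

B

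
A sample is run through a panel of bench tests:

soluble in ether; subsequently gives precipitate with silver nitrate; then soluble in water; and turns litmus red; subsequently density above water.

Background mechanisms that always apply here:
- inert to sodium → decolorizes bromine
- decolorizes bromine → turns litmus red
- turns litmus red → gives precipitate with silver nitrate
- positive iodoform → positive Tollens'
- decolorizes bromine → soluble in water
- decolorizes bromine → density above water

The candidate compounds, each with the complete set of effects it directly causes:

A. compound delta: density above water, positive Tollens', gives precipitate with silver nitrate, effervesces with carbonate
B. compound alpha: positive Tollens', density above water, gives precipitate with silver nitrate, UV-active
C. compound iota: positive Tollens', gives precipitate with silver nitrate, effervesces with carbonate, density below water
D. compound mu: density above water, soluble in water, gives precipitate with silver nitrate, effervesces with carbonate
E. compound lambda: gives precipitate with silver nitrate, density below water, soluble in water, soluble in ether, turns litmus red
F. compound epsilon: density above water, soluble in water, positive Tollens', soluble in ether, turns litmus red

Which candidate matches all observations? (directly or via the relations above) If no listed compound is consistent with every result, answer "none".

For each candidate, compare predicted effects to what was observed:
(A) compound delta — soluble in ether miss; gives precipitate with silver nitrate match; soluble in water miss; turns litmus red miss; density above water match
(B) compound alpha — soluble in ether miss; gives precipitate with silver nitrate match; soluble in water miss; turns litmus red miss; density above water match
(C) compound iota — soluble in ether miss; gives precipitate with silver nitrate match; soluble in water miss; turns litmus red miss; density above water miss
(D) compound mu — soluble in ether miss; gives precipitate with silver nitrate match; soluble in water match; turns litmus red miss; density above water match
(E) compound lambda — fails on density above water (predicts density below water, not density above water)
(F) compound epsilon — soluble in ether match; gives precipitate with silver nitrate match (through turns litmus red → gives precipitate with silver nitrate); soluble in water match; turns litmus red match; density above water match
(F) alone accounts for all the evidence.

F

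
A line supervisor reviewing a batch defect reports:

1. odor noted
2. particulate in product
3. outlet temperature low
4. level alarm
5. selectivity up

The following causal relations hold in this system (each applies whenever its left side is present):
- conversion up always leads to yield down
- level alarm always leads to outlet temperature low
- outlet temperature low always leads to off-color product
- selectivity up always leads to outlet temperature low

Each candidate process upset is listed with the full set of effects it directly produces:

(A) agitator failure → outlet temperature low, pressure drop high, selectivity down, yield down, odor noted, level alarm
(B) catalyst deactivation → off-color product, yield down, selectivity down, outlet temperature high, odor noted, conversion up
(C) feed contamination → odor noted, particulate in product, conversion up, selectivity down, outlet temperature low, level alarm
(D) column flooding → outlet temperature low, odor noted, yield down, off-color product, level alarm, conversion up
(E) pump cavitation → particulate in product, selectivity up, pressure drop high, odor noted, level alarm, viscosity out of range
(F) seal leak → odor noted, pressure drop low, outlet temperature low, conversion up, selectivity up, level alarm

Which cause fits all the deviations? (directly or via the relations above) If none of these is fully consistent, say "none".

Testing each hypothesis:
(A) agitator failure — fails on particulate in product, selectivity up (predicts selectivity down, not selectivity up)
(B) catalyst deactivation — fails on particulate in product, outlet temperature low, level alarm, selectivity up (predicts outlet temperature high, not outlet temperature low; predicts selectivity down, not selectivity up)
(C) feed contamination — odor noted match; particulate in product match; outlet temperature low match; level alarm match; selectivity up miss
(D) column flooding — odor noted match; particulate in product miss; outlet temperature low match; level alarm match; selectivity up miss
(E) pump cavitation — odor noted match; particulate in product match; outlet temperature low match (through selectivity up → outlet temperature low); level alarm match; selectivity up match
(F) seal leak — does not account for particulate in product
(E) is the only candidate with no mismatches.

E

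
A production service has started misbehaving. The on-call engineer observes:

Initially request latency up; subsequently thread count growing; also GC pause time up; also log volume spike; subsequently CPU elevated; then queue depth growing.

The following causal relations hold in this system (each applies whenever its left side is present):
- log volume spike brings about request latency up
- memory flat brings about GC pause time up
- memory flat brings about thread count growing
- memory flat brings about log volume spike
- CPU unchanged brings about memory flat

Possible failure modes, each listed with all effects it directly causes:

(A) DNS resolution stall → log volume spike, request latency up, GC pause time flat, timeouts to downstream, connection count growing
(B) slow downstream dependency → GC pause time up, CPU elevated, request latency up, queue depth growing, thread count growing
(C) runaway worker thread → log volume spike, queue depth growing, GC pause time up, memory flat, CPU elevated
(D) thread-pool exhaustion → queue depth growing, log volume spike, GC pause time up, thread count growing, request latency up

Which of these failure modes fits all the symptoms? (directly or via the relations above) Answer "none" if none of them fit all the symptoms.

Per-candidate check:
(A) DNS resolution stall — request latency up match; thread count growing miss; GC pause time up miss; log volume spike match; CPU elevated miss; queue depth growing miss
(B) slow downstream dependency — request latency up match; thread count growing match; GC pause time up match; log volume spike miss; CPU elevated match; queue depth growing match
(C) runaway worker thread — accounts for every observation (request latency up through log volume spike → request latency up)
(D) thread-pool exhaustion — request latency up match; thread count growing match; GC pause time up match; log volume spike match; CPU elevated miss; queue depth growing match
Only (C) is consistent with every observation.

C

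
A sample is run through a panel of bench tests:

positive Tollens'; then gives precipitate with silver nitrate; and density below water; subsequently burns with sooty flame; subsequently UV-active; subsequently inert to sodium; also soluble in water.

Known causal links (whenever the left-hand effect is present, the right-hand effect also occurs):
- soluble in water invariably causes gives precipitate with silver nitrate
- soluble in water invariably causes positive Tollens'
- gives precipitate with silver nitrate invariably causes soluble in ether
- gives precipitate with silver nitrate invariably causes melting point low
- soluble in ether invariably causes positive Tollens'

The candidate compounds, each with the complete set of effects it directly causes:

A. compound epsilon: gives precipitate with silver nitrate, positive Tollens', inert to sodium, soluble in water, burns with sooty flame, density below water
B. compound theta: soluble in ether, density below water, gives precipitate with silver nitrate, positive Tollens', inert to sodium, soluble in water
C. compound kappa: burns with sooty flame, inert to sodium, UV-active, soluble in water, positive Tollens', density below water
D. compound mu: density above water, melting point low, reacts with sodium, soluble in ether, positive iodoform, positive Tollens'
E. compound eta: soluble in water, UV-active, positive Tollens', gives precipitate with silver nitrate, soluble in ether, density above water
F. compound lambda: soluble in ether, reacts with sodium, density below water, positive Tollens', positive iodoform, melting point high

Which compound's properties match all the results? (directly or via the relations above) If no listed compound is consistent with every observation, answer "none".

C

For each candidate, compare predicted effects to what was observed:
(A) compound epsilon — does not account for UV-active
(B) compound theta — positive Tollens' yes; gives precipitate with silver nitrate yes; density below water yes; burns with sooty flame NO; UV-active NO; inert to sodium yes; soluble in water yes
(C) compound kappa — accounts for every observation (gives precipitate with silver nitrate through soluble in water → gives precipitate with silver nitrate)
(D) compound mu — positive Tollens' yes; gives precipitate with silver nitrate NO; density below water NO; burns with sooty flame NO; UV-active NO; inert to sodium NO; soluble in water NO
(E) compound eta — fails on density below water, burns with sooty flame, inert to sodium (predicts density above water, not density below water)
(F) compound lambda — positive Tollens' yes; gives precipitate with silver nitrate NO; density below water yes; burns with sooty flame NO; UV-active NO; inert to sodium NO; soluble in water NO
Only (C) is consistent with every observation.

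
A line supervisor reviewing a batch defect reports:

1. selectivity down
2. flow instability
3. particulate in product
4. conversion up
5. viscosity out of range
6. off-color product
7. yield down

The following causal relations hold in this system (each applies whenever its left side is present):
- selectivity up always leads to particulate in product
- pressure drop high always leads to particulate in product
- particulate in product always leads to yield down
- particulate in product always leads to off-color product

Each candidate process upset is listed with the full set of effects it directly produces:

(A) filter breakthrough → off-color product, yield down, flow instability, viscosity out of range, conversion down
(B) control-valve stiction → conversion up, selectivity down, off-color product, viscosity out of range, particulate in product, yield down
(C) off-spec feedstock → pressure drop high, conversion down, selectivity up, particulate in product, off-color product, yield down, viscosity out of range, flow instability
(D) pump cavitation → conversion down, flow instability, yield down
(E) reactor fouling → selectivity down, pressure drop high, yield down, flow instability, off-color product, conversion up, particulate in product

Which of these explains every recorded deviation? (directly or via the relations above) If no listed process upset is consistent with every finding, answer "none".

For each candidate, compare predicted effects to what was observed:
(A) filter breakthrough — fails on selectivity down, particulate in product, conversion up (predicts conversion down, not conversion up)
(B) control-valve stiction — does not account for flow instability
(C) off-spec feedstock — selectivity down ✗; flow instability ✓; particulate in product ✓; conversion up ✗; viscosity out of range ✓; off-color product ✓; yield down ✓
(D) pump cavitation — fails on selectivity down, particulate in product, conversion up, viscosity out of range, off-color product (predicts conversion down, not conversion up)
(E) reactor fouling — selectivity down ✓; flow instability ✓; particulate in product ✓; conversion up ✓; viscosity out of range ✗; off-color product ✓; yield down ✓
None of the listed candidates fits everything.

none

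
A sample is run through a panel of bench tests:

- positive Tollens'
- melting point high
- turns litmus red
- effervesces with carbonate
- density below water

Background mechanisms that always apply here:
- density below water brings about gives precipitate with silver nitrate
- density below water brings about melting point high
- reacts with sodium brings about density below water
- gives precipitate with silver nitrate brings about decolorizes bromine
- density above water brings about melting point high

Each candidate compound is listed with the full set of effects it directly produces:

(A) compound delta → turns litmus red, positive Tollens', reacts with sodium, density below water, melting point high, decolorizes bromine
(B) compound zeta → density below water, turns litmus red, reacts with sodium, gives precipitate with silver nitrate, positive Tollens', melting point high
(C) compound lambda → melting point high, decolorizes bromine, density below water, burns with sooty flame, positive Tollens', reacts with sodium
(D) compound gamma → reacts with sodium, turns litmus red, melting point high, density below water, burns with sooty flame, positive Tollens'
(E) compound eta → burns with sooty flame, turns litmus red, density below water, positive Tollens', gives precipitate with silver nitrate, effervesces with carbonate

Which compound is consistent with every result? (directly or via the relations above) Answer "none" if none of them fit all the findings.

For each candidate, compare predicted effects to what was observed:
(A) compound delta — positive Tollens' +; melting point high +; turns litmus red +; effervesces with carbonate -; density below water +
(B) compound zeta — positive Tollens' +; melting point high +; turns litmus red +; effervesces with carbonate -; density below water +
(C) compound lambda — positive Tollens' +; melting point high +; turns litmus red -; effervesces with carbonate -; density below water +
(D) compound gamma — positive Tollens' +; melting point high +; turns litmus red +; effervesces with carbonate -; density below water +
(E) compound eta — accounts for every observation (melting point high via density below water → melting point high)
(E) is the only candidate with no mismatches.

E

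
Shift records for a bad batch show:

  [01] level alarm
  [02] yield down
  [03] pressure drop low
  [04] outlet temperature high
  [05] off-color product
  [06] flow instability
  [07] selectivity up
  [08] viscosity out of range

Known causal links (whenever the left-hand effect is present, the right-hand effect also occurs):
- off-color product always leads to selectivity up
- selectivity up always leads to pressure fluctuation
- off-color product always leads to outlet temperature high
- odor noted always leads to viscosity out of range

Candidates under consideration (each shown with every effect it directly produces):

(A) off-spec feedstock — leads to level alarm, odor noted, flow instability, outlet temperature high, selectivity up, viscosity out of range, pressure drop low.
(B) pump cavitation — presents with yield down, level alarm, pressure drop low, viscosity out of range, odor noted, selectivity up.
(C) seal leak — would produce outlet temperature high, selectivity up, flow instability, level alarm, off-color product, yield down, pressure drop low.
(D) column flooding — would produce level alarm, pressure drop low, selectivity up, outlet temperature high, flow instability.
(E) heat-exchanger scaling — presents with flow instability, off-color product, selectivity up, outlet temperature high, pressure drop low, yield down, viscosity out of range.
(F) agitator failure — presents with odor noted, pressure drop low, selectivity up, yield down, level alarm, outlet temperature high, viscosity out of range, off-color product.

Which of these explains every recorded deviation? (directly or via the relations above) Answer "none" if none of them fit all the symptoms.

none

For each candidate, compare predicted effects to what was observed:
(A) off-spec feedstock — does not account for yield down, off-color product
(B) pump cavitation — does not account for outlet temperature high, off-color product, flow instability
(C) seal leak — does not account for viscosity out of range
(D) column flooding — level alarm yes; yield down NO; pressure drop low yes; outlet temperature high yes; off-color product NO; flow instability yes; selectivity up yes; viscosity out of range NO
(E) heat-exchanger scaling — does not account for level alarm
(F) agitator failure — does not account for flow instability
None of the listed candidates fits everything.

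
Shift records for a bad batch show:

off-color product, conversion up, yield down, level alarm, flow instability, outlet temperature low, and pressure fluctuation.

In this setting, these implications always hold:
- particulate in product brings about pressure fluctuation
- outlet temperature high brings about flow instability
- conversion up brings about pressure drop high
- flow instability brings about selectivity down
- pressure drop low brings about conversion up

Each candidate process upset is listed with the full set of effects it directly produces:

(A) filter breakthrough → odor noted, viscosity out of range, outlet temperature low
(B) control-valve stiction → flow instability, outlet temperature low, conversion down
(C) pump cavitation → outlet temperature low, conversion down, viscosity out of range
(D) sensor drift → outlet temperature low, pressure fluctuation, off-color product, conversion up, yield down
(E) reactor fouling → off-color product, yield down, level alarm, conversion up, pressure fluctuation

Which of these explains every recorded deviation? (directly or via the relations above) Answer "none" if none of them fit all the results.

none

Per-candidate check:
(A) filter breakthrough — off-color product ✗; conversion up ✗; yield down ✗; level alarm ✗; flow instability ✗; outlet temperature low ✓; pressure fluctuation ✗
(B) control-valve stiction — off-color product ✗; conversion up ✗; yield down ✗; level alarm ✗; flow instability ✓; outlet temperature low ✓; pressure fluctuation ✗
(C) pump cavitation — off-color product ✗; conversion up ✗; yield down ✗; level alarm ✗; flow instability ✗; outlet temperature low ✓; pressure fluctuation ✗
(D) sensor drift — off-color product ✓; conversion up ✓; yield down ✓; level alarm ✗; flow instability ✗; outlet temperature low ✓; pressure fluctuation ✓
(E) reactor fouling — does not account for flow instability, outlet temperature low
Every candidate fails on at least one observation.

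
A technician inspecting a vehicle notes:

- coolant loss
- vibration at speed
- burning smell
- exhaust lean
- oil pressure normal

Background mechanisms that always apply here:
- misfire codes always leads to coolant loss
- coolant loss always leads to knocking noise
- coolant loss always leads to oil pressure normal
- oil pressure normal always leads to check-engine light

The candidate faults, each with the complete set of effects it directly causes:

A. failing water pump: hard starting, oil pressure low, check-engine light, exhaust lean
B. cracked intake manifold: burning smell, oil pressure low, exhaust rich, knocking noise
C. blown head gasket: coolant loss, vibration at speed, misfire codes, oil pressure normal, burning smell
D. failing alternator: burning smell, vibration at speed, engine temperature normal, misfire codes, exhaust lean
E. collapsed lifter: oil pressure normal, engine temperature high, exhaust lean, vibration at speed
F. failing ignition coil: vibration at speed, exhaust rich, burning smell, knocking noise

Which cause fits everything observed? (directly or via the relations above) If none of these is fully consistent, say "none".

Testing each hypothesis:
(A) failing water pump — fails on coolant loss, vibration at speed, burning smell, oil pressure normal (predicts oil pressure low, not oil pressure normal)
(B) cracked intake manifold — coolant loss -; vibration at speed -; burning smell +; exhaust lean -; oil pressure normal -
(C) blown head gasket — coolant loss +; vibration at speed +; burning smell +; exhaust lean -; oil pressure normal +
(D) failing alternator — coolant loss + (by misfire codes → coolant loss); vibration at speed +; burning smell +; exhaust lean +; oil pressure normal + (by misfire codes → coolant loss → oil pressure normal)
(E) collapsed lifter — does not account for coolant loss, burning smell
(F) failing ignition coil — coolant loss -; vibration at speed +; burning smell +; exhaust lean -; oil pressure normal -
(D) is the only candidate with no mismatches.

D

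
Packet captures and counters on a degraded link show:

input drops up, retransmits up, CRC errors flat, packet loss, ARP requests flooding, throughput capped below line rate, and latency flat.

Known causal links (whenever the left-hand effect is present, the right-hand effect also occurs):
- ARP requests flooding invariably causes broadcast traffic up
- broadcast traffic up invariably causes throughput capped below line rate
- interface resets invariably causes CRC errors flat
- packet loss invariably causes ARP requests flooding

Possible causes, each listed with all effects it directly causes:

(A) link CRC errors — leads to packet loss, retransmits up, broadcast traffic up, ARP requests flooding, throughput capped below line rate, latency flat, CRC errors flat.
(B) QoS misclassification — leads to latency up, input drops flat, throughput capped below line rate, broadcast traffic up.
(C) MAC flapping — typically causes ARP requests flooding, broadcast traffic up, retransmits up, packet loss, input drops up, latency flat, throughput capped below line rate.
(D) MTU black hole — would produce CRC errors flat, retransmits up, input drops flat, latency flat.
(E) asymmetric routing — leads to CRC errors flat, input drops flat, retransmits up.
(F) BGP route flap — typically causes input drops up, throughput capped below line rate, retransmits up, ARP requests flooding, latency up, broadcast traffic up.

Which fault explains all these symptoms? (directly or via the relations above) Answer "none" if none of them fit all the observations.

Checking each candidate against the observations:
(A) link CRC errors — input drops up miss; retransmits up match; CRC errors flat match; packet loss match; ARP requests flooding match; throughput capped below line rate match; latency flat match
(B) QoS misclassification — fails on input drops up, retransmits up, CRC errors flat, packet loss, ARP requests flooding, latency flat (predicts input drops flat, not input drops up; predicts latency up, not latency flat)
(C) MAC flapping — does not account for CRC errors flat
(D) MTU black hole — input drops up miss; retransmits up match; CRC errors flat match; packet loss miss; ARP requests flooding miss; throughput capped below line rate miss; latency flat match
(E) asymmetric routing — input drops up miss; retransmits up match; CRC errors flat match; packet loss miss; ARP requests flooding miss; throughput capped below line rate miss; latency flat miss
(F) BGP route flap — input drops up match; retransmits up match; CRC errors flat miss; packet loss miss; ARP requests flooding match; throughput capped below line rate match; latency flat miss
None of the listed candidates fits everything.

none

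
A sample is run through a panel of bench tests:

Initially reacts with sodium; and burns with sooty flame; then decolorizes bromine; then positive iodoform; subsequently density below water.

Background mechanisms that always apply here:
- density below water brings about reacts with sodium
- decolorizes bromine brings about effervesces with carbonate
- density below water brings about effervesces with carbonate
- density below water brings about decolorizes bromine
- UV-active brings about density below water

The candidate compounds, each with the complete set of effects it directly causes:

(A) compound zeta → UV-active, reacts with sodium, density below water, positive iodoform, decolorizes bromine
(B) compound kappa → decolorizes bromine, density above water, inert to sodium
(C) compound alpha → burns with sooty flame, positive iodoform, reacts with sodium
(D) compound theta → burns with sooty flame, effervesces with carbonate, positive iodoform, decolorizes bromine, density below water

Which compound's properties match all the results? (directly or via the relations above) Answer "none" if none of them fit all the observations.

D

Per-candidate check:
(A) compound zeta — does not account for burns with sooty flame
(B) compound kappa — fails on reacts with sodium, burns with sooty flame, positive iodoform, density below water (predicts inert to sodium, not reacts with sodium; predicts density above water, not density below water)
(C) compound alpha — does not account for decolorizes bromine, density below water
(D) compound theta — accounts for every observation (reacts with sodium via density below water → reacts with sodium)
(D) alone accounts for all the evidence.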